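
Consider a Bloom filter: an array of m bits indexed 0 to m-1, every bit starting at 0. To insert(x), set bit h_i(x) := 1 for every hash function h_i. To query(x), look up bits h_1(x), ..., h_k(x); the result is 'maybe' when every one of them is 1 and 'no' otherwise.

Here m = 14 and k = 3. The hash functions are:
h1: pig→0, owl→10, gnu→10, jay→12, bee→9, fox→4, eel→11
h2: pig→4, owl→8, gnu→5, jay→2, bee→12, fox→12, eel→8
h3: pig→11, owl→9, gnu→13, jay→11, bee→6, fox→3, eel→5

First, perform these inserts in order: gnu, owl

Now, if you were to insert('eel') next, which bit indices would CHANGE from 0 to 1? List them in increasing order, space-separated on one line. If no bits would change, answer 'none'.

Start: bits=00000000000000
After insert 'gnu': sets bits 5 10 13 -> bits=00000100001001
After insert 'owl': sets bits 8 9 10 -> bits=00000100111001
insert 'eel' would touch bits 5 8 11; currently bit5=1, bit8=1, bit11=0
Bits that are 0 among those (would change 0->1): 11

Answer: 11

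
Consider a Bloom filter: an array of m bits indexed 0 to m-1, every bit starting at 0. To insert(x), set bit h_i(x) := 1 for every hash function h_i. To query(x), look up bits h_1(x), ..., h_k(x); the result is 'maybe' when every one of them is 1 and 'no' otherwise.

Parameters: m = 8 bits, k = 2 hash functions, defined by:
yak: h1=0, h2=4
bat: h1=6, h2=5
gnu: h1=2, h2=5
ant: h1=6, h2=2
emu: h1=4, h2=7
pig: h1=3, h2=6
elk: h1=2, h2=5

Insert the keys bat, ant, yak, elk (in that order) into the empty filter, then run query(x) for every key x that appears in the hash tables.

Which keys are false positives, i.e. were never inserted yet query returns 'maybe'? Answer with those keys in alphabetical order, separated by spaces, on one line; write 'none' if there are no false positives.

Start: bits=00000000
After insert 'bat': sets bits 5 6 -> bits=00000110
After insert 'ant': sets bits 2 6 -> bits=00100110
After insert 'yak': sets bits 0 4 -> bits=10101110
After insert 'elk': sets bits 2 5 -> bits=10101110
Not inserted: emu gnu pig — query each against bits=10101110:
query emu: checks bit4=1, bit7=0 (has a 0) -> no => not a false positive
query gnu: checks bit2=1, bit5=1 (all 1) -> maybe => FALSE POSITIVE
query pig: checks bit3=0, bit6=1 (has a 0) -> no => not a false positive
False positives (alphabetical): gnu

Answer: gnu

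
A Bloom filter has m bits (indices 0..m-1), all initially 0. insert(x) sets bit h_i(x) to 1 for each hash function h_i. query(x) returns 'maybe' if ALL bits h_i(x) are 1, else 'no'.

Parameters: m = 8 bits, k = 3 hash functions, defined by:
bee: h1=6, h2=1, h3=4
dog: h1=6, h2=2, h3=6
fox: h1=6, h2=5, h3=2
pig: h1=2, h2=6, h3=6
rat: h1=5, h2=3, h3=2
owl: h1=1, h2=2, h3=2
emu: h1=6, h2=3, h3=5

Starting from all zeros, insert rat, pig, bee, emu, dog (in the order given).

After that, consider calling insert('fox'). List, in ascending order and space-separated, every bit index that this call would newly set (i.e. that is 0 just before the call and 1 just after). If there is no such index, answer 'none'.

Answer: none

Derivation:
Start: bits=00000000
After insert 'rat': sets bits 2 3 5 -> bits=00110100
After insert 'pig': sets bits 2 6 -> bits=00110110
After insert 'bee': sets bits 1 4 6 -> bits=01111110
After insert 'emu': sets bits 3 5 6 -> bits=01111110
After insert 'dog': sets bits 2 6 -> bits=01111110
insert 'fox' would touch bits 2 5 6; currently bit2=1, bit5=1, bit6=1
Bits that are 0 among those (would change 0->1): none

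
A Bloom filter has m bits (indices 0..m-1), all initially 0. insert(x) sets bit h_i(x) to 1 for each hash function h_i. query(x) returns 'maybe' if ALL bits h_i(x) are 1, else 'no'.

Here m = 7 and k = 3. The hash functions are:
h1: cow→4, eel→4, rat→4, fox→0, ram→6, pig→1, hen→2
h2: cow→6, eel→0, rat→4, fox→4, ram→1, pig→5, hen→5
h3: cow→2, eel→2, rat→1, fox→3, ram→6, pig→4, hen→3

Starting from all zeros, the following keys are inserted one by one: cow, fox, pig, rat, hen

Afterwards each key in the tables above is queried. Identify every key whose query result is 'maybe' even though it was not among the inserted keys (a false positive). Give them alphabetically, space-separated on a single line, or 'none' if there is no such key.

Start: bits=0000000
After insert 'cow': sets bits 2 4 6 -> bits=0010101
After insert 'fox': sets bits 0 3 4 -> bits=1011101
After insert 'pig': sets bits 1 4 5 -> bits=1111111
After insert 'rat': sets bits 1 4 -> bits=1111111
After insert 'hen': sets bits 2 3 5 -> bits=1111111
Not inserted: eel ram — query each against bits=1111111:
query eel: checks bit0=1, bit2=1, bit4=1 (all 1) -> maybe => FALSE POSITIVE
query ram: checks bit1=1, bit6=1 (all 1) -> maybe => FALSE POSITIVE
False positives (alphabetical): eel ram

Answer: eel ram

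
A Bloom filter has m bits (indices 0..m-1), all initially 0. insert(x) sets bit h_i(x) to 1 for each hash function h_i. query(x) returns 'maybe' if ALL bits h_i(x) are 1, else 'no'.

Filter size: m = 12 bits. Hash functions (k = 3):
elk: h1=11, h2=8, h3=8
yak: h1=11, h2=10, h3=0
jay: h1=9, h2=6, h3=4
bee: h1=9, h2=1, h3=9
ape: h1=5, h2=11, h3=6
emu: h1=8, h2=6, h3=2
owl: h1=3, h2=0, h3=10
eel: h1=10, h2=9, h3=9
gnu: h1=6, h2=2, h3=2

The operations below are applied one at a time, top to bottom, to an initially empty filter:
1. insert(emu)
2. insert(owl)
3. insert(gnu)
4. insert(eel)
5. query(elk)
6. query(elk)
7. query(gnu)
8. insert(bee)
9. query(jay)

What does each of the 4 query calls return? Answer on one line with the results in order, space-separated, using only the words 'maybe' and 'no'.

Start: bits=000000000000
Op 1: insert emu -> sets bits 2 6 8 -> bits=001000101000
Op 2: insert owl -> sets bits 0 3 10 -> bits=101100101010
Op 3: insert gnu -> sets bits 2 6 -> bits=101100101010
Op 4: insert eel -> sets bits 9 10 -> bits=101100101110
Op 5: query elk -> checks bit8=1, bit11=0 (has a 0) -> no
Op 6: query elk -> checks bit8=1, bit11=0 (has a 0) -> no
Op 7: query gnu -> checks bit2=1, bit6=1 (all 1) -> maybe
Op 8: insert bee -> sets bits 1 9 -> bits=111100101110
Op 9: query jay -> checks bit4=0, bit6=1, bit9=1 (has a 0) -> no
Query results in order: no no maybe no

Answer: no no maybe no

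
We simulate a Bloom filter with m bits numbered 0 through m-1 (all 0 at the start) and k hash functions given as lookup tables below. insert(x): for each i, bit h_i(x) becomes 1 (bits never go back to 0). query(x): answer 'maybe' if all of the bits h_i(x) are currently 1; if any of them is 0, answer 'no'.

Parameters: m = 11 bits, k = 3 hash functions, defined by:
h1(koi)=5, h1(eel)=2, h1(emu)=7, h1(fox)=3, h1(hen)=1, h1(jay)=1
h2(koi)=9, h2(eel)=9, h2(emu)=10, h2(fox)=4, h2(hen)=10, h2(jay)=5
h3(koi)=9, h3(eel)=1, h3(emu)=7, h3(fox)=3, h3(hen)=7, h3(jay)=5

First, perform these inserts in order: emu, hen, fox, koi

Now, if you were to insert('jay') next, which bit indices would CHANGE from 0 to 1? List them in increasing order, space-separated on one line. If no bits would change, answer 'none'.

Answer: none

Derivation:
Start: bits=00000000000
After insert 'emu': sets bits 7 10 -> bits=00000001001
After insert 'hen': sets bits 1 7 10 -> bits=01000001001
After insert 'fox': sets bits 3 4 -> bits=01011001001
After insert 'koi': sets bits 5 9 -> bits=01011101011
insert 'jay' would touch bits 1 5; currently bit1=1, bit5=1
Bits that are 0 among those (would change 0->1): none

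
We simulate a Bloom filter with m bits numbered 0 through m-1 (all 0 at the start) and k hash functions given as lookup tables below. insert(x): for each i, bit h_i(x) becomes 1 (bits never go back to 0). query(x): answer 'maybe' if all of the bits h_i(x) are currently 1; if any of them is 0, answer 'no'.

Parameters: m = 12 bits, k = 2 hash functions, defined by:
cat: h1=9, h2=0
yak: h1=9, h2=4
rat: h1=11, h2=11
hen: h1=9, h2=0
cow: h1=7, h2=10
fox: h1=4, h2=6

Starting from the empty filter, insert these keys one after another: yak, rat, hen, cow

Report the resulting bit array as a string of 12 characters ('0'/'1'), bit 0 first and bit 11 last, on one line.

Answer: 100010010111

Derivation:
Start: bits=000000000000
After insert 'yak': sets bits 4 9 -> bits=000010000100
After insert 'rat': sets bits 11 -> bits=000010000101
After insert 'hen': sets bits 0 9 -> bits=100010000101
After insert 'cow': sets bits 7 10 -> bits=100010010111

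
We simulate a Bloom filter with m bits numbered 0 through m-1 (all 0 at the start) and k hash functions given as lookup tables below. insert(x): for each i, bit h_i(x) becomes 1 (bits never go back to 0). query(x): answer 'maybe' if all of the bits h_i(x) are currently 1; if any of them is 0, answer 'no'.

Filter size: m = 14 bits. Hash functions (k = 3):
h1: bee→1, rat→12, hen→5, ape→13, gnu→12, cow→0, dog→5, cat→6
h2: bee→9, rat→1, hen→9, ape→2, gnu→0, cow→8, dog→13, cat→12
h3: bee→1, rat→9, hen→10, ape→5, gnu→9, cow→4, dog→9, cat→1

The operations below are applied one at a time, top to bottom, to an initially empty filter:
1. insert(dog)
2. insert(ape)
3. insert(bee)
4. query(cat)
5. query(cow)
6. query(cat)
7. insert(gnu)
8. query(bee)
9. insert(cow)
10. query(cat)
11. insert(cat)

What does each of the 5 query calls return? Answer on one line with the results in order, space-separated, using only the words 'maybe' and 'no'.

Answer: no no no maybe no

Derivation:
Start: bits=00000000000000
Op 1: insert dog -> sets bits 5 9 13 -> bits=00000100010001
Op 2: insert ape -> sets bits 2 5 13 -> bits=00100100010001
Op 3: insert bee -> sets bits 1 9 -> bits=01100100010001
Op 4: query cat -> checks bit1=1, bit6=0, bit12=0 (has a 0) -> no
Op 5: query cow -> checks bit0=0, bit4=0, bit8=0 (has a 0) -> no
Op 6: query cat -> checks bit1=1, bit6=0, bit12=0 (has a 0) -> no
Op 7: insert gnu -> sets bits 0 9 12 -> bits=11100100010011
Op 8: query bee -> checks bit1=1, bit9=1 (all 1) -> maybe
Op 9: insert cow -> sets bits 0 4 8 -> bits=11101100110011
Op 10: query cat -> checks bit1=1, bit6=0, bit12=1 (has a 0) -> no
Op 11: insert cat -> sets bits 1 6 12 -> bits=11101110110011
Query results in order: no no no maybe no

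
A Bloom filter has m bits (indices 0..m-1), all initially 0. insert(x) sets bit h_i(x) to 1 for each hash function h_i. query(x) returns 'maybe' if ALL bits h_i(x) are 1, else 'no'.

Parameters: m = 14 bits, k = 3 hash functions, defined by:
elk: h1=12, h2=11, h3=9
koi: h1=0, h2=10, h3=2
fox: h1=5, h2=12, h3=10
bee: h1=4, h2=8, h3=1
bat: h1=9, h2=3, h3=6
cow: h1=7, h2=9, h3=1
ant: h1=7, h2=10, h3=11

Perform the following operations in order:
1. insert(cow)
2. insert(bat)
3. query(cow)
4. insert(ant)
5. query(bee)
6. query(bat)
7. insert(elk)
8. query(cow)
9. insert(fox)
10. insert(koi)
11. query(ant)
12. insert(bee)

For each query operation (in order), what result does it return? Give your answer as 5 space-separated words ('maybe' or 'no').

Start: bits=00000000000000
Op 1: insert cow -> sets bits 1 7 9 -> bits=01000001010000
Op 2: insert bat -> sets bits 3 6 9 -> bits=01010011010000
Op 3: query cow -> checks bit1=1, bit7=1, bit9=1 (all 1) -> maybe
Op 4: insert ant -> sets bits 7 10 11 -> bits=01010011011100
Op 5: query bee -> checks bit1=1, bit4=0, bit8=0 (has a 0) -> no
Op 6: query bat -> checks bit3=1, bit6=1, bit9=1 (all 1) -> maybe
Op 7: insert elk -> sets bits 9 11 12 -> bits=01010011011110
Op 8: query cow -> checks bit1=1, bit7=1, bit9=1 (all 1) -> maybe
Op 9: insert fox -> sets bits 5 10 12 -> bits=01010111011110
Op 10: insert koi -> sets bits 0 2 10 -> bits=11110111011110
Op 11: query ant -> checks bit7=1, bit10=1, bit11=1 (all 1) -> maybe
Op 12: insert bee -> sets bits 1 4 8 -> bits=11111111111110
Query results in order: maybe no maybe maybe maybe

Answer: maybe no maybe maybe maybe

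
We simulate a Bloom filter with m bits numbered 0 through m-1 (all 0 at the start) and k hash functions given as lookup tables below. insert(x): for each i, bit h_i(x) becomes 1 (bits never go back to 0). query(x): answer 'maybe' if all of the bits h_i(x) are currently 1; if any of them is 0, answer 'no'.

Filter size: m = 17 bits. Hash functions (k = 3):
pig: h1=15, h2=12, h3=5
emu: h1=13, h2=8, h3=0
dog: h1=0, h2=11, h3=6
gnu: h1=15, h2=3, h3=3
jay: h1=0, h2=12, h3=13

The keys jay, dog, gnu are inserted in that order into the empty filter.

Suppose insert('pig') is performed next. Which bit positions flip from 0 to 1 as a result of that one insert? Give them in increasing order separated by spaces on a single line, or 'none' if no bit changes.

Start: bits=00000000000000000
After insert 'jay': sets bits 0 12 13 -> bits=10000000000011000
After insert 'dog': sets bits 0 6 11 -> bits=10000010000111000
After insert 'gnu': sets bits 3 15 -> bits=10010010000111010
insert 'pig' would touch bits 5 12 15; currently bit5=0, bit12=1, bit15=1
Bits that are 0 among those (would change 0->1): 5

Answer: 5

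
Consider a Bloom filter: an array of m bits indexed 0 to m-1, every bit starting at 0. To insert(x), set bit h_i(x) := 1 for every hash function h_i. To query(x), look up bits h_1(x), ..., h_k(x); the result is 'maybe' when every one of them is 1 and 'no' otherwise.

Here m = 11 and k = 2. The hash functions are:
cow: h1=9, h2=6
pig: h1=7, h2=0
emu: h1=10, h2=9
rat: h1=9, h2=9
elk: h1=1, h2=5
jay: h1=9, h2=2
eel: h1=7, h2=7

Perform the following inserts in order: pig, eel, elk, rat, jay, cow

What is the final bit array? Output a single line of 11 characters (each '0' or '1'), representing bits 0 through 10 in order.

Start: bits=00000000000
After insert 'pig': sets bits 0 7 -> bits=10000001000
After insert 'eel': sets bits 7 -> bits=10000001000
After insert 'elk': sets bits 1 5 -> bits=11000101000
After insert 'rat': sets bits 9 -> bits=11000101010
After insert 'jay': sets bits 2 9 -> bits=11100101010
After insert 'cow': sets bits 6 9 -> bits=11100111010

Answer: 11100111010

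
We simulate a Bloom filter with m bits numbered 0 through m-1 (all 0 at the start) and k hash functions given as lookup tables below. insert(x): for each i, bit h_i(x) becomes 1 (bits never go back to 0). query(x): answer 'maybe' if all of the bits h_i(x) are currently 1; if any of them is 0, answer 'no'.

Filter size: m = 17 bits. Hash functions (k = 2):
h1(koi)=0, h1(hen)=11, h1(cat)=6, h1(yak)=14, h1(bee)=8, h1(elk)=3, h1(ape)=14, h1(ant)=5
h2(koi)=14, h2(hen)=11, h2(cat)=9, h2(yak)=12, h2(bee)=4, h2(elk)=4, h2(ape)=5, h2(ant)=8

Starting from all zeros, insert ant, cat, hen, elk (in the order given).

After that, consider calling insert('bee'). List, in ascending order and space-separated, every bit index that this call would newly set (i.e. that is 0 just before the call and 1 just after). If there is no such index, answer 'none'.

Answer: none

Derivation:
Start: bits=00000000000000000
After insert 'ant': sets bits 5 8 -> bits=00000100100000000
After insert 'cat': sets bits 6 9 -> bits=00000110110000000
After insert 'hen': sets bits 11 -> bits=00000110110100000
After insert 'elk': sets bits 3 4 -> bits=00011110110100000
insert 'bee' would touch bits 4 8; currently bit4=1, bit8=1
Bits that are 0 among those (would change 0->1): none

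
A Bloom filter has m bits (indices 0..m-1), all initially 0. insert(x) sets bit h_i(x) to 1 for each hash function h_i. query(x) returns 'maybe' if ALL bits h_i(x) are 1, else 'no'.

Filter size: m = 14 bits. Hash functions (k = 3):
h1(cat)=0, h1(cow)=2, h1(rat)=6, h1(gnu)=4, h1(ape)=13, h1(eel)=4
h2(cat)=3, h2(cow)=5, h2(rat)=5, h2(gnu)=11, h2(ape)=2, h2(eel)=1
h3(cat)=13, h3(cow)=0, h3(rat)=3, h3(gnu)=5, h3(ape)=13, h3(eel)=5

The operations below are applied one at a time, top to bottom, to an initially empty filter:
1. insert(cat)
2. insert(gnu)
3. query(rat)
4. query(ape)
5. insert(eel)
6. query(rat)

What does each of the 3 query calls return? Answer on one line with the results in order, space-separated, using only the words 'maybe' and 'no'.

Answer: no no no

Derivation:
Start: bits=00000000000000
Op 1: insert cat -> sets bits 0 3 13 -> bits=10010000000001
Op 2: insert gnu -> sets bits 4 5 11 -> bits=10011100000101
Op 3: query rat -> checks bit3=1, bit5=1, bit6=0 (has a 0) -> no
Op 4: query ape -> checks bit2=0, bit13=1 (has a 0) -> no
Op 5: insert eel -> sets bits 1 4 5 -> bits=11011100000101
Op 6: query rat -> checks bit3=1, bit5=1, bit6=0 (has a 0) -> no
Query results in order: no no no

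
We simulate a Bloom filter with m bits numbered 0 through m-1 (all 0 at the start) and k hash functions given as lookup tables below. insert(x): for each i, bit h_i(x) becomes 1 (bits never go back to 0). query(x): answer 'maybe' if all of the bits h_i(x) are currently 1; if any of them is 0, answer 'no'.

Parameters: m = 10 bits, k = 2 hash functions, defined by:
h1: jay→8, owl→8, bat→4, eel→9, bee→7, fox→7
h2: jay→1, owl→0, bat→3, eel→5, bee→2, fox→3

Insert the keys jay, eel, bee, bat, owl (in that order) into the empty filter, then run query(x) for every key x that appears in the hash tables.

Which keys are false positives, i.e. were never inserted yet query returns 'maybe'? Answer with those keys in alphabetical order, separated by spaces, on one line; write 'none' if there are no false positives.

Answer: fox

Derivation:
Start: bits=0000000000
After insert 'jay': sets bits 1 8 -> bits=0100000010
After insert 'eel': sets bits 5 9 -> bits=0100010011
After insert 'bee': sets bits 2 7 -> bits=0110010111
After insert 'bat': sets bits 3 4 -> bits=0111110111
After insert 'owl': sets bits 0 8 -> bits=1111110111
Not inserted: fox — query each against bits=1111110111:
query fox: checks bit3=1, bit7=1 (all 1) -> maybe => FALSE POSITIVE
False positives (alphabetical): fox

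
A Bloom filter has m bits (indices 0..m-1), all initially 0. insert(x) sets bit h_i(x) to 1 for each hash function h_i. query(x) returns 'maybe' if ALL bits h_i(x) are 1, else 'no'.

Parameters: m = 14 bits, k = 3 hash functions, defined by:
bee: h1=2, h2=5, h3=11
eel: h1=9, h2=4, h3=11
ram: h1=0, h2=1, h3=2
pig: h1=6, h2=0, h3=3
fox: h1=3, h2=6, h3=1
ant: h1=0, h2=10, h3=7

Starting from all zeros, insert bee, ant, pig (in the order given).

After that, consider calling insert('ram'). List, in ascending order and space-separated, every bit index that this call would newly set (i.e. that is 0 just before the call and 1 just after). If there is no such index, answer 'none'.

Answer: 1

Derivation:
Start: bits=00000000000000
After insert 'bee': sets bits 2 5 11 -> bits=00100100000100
After insert 'ant': sets bits 0 7 10 -> bits=10100101001100
After insert 'pig': sets bits 0 3 6 -> bits=10110111001100
insert 'ram' would touch bits 0 1 2; currently bit0=1, bit1=0, bit2=1
Bits that are 0 among those (would change 0->1): 1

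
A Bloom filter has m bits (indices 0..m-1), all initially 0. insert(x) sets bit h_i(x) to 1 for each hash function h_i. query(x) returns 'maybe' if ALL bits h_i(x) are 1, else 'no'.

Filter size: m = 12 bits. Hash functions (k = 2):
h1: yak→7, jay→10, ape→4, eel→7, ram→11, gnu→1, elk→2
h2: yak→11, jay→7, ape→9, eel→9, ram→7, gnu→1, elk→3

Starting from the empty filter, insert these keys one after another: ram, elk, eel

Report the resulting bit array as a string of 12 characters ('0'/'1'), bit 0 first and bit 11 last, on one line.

Answer: 001100010101

Derivation:
Start: bits=000000000000
After insert 'ram': sets bits 7 11 -> bits=000000010001
After insert 'elk': sets bits 2 3 -> bits=001100010001
After insert 'eel': sets bits 7 9 -> bits=001100010101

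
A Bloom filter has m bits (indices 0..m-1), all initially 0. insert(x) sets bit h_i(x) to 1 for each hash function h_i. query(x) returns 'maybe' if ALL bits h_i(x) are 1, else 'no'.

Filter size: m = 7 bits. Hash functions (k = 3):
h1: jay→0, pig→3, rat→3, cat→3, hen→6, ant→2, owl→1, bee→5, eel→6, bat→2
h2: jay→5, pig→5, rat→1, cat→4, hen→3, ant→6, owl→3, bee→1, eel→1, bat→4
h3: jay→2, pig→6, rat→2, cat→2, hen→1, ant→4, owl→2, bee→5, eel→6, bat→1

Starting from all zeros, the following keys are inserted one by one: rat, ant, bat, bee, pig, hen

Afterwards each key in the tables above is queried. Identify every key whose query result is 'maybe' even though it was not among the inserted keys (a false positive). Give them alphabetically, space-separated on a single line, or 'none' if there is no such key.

Start: bits=0000000
After insert 'rat': sets bits 1 2 3 -> bits=0111000
After insert 'ant': sets bits 2 4 6 -> bits=0111101
After insert 'bat': sets bits 1 2 4 -> bits=0111101
After insert 'bee': sets bits 1 5 -> bits=0111111
After insert 'pig': sets bits 3 5 6 -> bits=0111111
After insert 'hen': sets bits 1 3 6 -> bits=0111111
Not inserted: cat eel jay owl — query each against bits=0111111:
query cat: checks bit2=1, bit3=1, bit4=1 (all 1) -> maybe => FALSE POSITIVE
query eel: checks bit1=1, bit6=1 (all 1) -> maybe => FALSE POSITIVE
query jay: checks bit0=0, bit2=1, bit5=1 (has a 0) -> no => not a false positive
query owl: checks bit1=1, bit2=1, bit3=1 (all 1) -> maybe => FALSE POSITIVE
False positives (alphabetical): cat eel owl

Answer: cat eel owl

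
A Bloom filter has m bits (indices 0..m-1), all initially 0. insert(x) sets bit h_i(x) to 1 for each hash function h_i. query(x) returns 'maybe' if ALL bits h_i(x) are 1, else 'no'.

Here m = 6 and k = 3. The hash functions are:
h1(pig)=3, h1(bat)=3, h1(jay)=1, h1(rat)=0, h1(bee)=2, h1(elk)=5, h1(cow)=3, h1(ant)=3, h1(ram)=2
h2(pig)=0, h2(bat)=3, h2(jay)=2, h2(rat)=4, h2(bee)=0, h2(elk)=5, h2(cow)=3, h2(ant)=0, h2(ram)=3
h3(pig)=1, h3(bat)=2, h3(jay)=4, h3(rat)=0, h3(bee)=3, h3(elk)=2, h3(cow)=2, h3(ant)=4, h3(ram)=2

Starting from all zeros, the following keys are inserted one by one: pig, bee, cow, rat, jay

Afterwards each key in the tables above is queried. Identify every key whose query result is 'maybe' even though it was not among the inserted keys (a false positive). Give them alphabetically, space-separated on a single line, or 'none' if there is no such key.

Answer: ant bat ram

Derivation:
Start: bits=000000
After insert 'pig': sets bits 0 1 3 -> bits=110100
After insert 'bee': sets bits 0 2 3 -> bits=111100
After insert 'cow': sets bits 2 3 -> bits=111100
After insert 'rat': sets bits 0 4 -> bits=111110
After insert 'jay': sets bits 1 2 4 -> bits=111110
Not inserted: ant bat elk ram — query each against bits=111110:
query ant: checks bit0=1, bit3=1, bit4=1 (all 1) -> maybe => FALSE POSITIVE
query bat: checks bit2=1, bit3=1 (all 1) -> maybe => FALSE POSITIVE
query elk: checks bit2=1, bit5=0 (has a 0) -> no => not a false positive
query ram: checks bit2=1, bit3=1 (all 1) -> maybe => FALSE POSITIVE
False positives (alphabetical): ant bat ram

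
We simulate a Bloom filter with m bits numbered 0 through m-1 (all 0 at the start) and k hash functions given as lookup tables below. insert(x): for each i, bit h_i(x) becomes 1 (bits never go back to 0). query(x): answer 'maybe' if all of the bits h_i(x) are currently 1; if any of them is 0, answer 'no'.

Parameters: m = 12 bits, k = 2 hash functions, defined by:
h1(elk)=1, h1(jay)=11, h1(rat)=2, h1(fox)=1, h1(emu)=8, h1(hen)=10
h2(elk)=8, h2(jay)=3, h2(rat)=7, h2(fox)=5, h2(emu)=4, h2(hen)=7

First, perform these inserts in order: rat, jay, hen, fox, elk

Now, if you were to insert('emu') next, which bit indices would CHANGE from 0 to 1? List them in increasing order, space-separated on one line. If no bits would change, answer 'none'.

Start: bits=000000000000
After insert 'rat': sets bits 2 7 -> bits=001000010000
After insert 'jay': sets bits 3 11 -> bits=001100010001
After insert 'hen': sets bits 7 10 -> bits=001100010011
After insert 'fox': sets bits 1 5 -> bits=011101010011
After insert 'elk': sets bits 1 8 -> bits=011101011011
insert 'emu' would touch bits 4 8; currently bit4=0, bit8=1
Bits that are 0 among those (would change 0->1): 4

Answer: 4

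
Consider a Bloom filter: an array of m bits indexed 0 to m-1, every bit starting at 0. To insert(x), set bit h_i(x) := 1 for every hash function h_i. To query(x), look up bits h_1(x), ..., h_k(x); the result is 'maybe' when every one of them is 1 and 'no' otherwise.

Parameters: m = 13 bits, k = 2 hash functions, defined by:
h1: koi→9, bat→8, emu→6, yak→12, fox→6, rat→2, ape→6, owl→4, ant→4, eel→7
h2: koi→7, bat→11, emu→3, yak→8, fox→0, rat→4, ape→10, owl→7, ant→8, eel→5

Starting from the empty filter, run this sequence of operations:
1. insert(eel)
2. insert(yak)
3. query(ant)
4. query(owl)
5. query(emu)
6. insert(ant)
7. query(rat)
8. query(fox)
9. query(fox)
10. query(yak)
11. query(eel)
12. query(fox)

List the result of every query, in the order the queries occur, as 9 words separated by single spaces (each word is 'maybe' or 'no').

Answer: no no no no no no maybe maybe no

Derivation:
Start: bits=0000000000000
Op 1: insert eel -> sets bits 5 7 -> bits=0000010100000
Op 2: insert yak -> sets bits 8 12 -> bits=0000010110001
Op 3: query ant -> checks bit4=0, bit8=1 (has a 0) -> no
Op 4: query owl -> checks bit4=0, bit7=1 (has a 0) -> no
Op 5: query emu -> checks bit3=0, bit6=0 (has a 0) -> no
Op 6: insert ant -> sets bits 4 8 -> bits=0000110110001
Op 7: query rat -> checks bit2=0, bit4=1 (has a 0) -> no
Op 8: query fox -> checks bit0=0, bit6=0 (has a 0) -> no
Op 9: query fox -> checks bit0=0, bit6=0 (has a 0) -> no
Op 10: query yak -> checks bit8=1, bit12=1 (all 1) -> maybe
Op 11: query eel -> checks bit5=1, bit7=1 (all 1) -> maybe
Op 12: query fox -> checks bit0=0, bit6=0 (has a 0) -> no
Query results in order: no no no no no no maybe maybe no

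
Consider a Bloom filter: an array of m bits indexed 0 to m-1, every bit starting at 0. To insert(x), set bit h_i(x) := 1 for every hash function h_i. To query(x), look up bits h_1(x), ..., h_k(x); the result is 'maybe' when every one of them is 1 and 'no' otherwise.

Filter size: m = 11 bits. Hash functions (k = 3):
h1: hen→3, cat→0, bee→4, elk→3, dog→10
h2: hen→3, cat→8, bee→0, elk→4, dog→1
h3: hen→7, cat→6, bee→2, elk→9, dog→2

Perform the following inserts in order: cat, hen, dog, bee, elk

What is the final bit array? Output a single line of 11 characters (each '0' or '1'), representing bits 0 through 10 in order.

Answer: 11111011111

Derivation:
Start: bits=00000000000
After insert 'cat': sets bits 0 6 8 -> bits=10000010100
After insert 'hen': sets bits 3 7 -> bits=10010011100
After insert 'dog': sets bits 1 2 10 -> bits=11110011101
After insert 'bee': sets bits 0 2 4 -> bits=11111011101
After insert 'elk': sets bits 3 4 9 -> bits=11111011111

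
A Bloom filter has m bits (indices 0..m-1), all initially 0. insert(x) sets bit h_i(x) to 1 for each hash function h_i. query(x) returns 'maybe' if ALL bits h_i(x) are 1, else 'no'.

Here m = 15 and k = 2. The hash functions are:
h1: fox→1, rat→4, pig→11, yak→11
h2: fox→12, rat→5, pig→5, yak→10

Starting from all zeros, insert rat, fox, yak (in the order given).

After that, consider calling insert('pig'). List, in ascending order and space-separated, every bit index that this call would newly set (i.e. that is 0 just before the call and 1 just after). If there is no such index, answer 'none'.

Start: bits=000000000000000
After insert 'rat': sets bits 4 5 -> bits=000011000000000
After insert 'fox': sets bits 1 12 -> bits=010011000000100
After insert 'yak': sets bits 10 11 -> bits=010011000011100
insert 'pig' would touch bits 5 11; currently bit5=1, bit11=1
Bits that are 0 among those (would change 0->1): none

Answer: none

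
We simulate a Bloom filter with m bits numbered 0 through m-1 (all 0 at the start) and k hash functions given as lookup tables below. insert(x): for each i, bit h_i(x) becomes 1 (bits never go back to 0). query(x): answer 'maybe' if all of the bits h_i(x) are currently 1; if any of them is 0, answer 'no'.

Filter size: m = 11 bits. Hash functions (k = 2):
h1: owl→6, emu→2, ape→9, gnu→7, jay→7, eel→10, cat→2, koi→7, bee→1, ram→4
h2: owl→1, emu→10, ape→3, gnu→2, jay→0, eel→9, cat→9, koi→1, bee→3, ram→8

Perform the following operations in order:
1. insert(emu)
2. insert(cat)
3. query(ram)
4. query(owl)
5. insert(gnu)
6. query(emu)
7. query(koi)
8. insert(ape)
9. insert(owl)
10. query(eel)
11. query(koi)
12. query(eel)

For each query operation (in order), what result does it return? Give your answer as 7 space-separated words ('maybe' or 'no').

Start: bits=00000000000
Op 1: insert emu -> sets bits 2 10 -> bits=00100000001
Op 2: insert cat -> sets bits 2 9 -> bits=00100000011
Op 3: query ram -> checks bit4=0, bit8=0 (has a 0) -> no
Op 4: query owl -> checks bit1=0, bit6=0 (has a 0) -> no
Op 5: insert gnu -> sets bits 2 7 -> bits=00100001011
Op 6: query emu -> checks bit2=1, bit10=1 (all 1) -> maybe
Op 7: query koi -> checks bit1=0, bit7=1 (has a 0) -> no
Op 8: insert ape -> sets bits 3 9 -> bits=00110001011
Op 9: insert owl -> sets bits 1 6 -> bits=01110011011
Op 10: query eel -> checks bit9=1, bit10=1 (all 1) -> maybe
Op 11: query koi -> checks bit1=1, bit7=1 (all 1) -> maybe
Op 12: query eel -> checks bit9=1, bit10=1 (all 1) -> maybe
Query results in order: no no maybe no maybe maybe maybe

Answer: no no maybe no maybe maybe maybe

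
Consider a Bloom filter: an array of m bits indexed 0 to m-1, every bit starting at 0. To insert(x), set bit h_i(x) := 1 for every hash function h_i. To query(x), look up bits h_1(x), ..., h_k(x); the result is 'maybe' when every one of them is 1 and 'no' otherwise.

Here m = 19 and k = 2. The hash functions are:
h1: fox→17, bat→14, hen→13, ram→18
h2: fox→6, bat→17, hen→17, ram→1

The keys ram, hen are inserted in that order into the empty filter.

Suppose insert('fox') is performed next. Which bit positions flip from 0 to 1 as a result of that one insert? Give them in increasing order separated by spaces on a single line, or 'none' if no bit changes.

Start: bits=0000000000000000000
After insert 'ram': sets bits 1 18 -> bits=0100000000000000001
After insert 'hen': sets bits 13 17 -> bits=0100000000000100011
insert 'fox' would touch bits 6 17; currently bit6=0, bit17=1
Bits that are 0 among those (would change 0->1): 6

Answer: 6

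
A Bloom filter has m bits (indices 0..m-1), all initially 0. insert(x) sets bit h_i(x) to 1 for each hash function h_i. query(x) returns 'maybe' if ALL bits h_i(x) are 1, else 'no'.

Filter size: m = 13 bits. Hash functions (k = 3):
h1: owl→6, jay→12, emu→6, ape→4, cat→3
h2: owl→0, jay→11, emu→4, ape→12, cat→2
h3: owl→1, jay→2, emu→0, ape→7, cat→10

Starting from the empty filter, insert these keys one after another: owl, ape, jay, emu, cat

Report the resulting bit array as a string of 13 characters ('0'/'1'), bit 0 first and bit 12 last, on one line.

Start: bits=0000000000000
After insert 'owl': sets bits 0 1 6 -> bits=1100001000000
After insert 'ape': sets bits 4 7 12 -> bits=1100101100001
After insert 'jay': sets bits 2 11 12 -> bits=1110101100011
After insert 'emu': sets bits 0 4 6 -> bits=1110101100011
After insert 'cat': sets bits 2 3 10 -> bits=1111101100111

Answer: 1111101100111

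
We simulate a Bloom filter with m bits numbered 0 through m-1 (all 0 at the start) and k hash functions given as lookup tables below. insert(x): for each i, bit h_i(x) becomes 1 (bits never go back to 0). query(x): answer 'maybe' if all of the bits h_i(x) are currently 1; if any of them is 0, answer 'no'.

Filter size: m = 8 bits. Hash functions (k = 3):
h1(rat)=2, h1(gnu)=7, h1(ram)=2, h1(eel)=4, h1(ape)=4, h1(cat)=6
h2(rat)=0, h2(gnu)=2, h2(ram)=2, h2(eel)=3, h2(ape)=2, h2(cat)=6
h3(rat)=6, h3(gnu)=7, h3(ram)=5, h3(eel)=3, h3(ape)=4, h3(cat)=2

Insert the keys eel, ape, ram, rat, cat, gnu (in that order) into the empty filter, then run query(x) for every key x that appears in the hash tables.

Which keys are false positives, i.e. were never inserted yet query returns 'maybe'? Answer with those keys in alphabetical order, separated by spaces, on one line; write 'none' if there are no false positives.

Answer: none

Derivation:
Start: bits=00000000
After insert 'eel': sets bits 3 4 -> bits=00011000
After insert 'ape': sets bits 2 4 -> bits=00111000
After insert 'ram': sets bits 2 5 -> bits=00111100
After insert 'rat': sets bits 0 2 6 -> bits=10111110
After insert 'cat': sets bits 2 6 -> bits=10111110
After insert 'gnu': sets bits 2 7 -> bits=10111111
Not inserted: (none) — query each against bits=10111111:
False positives (alphabetical): none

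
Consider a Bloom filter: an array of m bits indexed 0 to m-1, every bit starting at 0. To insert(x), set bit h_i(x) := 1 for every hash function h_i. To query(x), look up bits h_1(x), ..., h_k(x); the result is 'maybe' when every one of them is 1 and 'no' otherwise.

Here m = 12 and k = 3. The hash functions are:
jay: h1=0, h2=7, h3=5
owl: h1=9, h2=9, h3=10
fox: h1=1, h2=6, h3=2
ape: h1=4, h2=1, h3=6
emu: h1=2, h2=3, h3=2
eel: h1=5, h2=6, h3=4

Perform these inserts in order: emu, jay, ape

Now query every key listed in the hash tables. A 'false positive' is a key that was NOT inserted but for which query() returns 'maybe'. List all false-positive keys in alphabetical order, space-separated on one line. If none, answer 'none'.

Start: bits=000000000000
After insert 'emu': sets bits 2 3 -> bits=001100000000
After insert 'jay': sets bits 0 5 7 -> bits=101101010000
After insert 'ape': sets bits 1 4 6 -> bits=111111110000
Not inserted: eel fox owl — query each against bits=111111110000:
query eel: checks bit4=1, bit5=1, bit6=1 (all 1) -> maybe => FALSE POSITIVE
query fox: checks bit1=1, bit2=1, bit6=1 (all 1) -> maybe => FALSE POSITIVE
query owl: checks bit9=0, bit10=0 (has a 0) -> no => not a false positive
False positives (alphabetical): eel fox

Answer: eel fox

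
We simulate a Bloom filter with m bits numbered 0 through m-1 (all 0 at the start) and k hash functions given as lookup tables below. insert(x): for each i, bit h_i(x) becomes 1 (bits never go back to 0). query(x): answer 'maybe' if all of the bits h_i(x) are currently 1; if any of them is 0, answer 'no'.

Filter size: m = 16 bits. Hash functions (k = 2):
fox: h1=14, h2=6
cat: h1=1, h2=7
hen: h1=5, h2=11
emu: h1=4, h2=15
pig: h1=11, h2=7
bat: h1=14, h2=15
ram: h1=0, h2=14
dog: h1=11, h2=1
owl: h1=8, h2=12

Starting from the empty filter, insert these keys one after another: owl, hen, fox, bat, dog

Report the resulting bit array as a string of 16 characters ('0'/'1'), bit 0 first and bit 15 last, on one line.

Start: bits=0000000000000000
After insert 'owl': sets bits 8 12 -> bits=0000000010001000
After insert 'hen': sets bits 5 11 -> bits=0000010010011000
After insert 'fox': sets bits 6 14 -> bits=0000011010011010
After insert 'bat': sets bits 14 15 -> bits=0000011010011011
After insert 'dog': sets bits 1 11 -> bits=0100011010011011

Answer: 0100011010011011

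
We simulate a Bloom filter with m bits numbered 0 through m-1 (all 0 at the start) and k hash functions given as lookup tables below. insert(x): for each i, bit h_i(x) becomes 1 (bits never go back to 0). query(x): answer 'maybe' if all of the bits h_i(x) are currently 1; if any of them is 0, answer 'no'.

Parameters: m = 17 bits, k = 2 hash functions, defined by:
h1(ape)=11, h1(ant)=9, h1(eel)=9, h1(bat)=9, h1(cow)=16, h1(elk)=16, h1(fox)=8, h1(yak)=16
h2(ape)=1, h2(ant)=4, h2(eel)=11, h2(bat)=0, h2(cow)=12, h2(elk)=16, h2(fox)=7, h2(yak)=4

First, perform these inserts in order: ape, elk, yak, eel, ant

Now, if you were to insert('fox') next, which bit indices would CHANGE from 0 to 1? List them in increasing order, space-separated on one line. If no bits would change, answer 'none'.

Answer: 7 8

Derivation:
Start: bits=00000000000000000
After insert 'ape': sets bits 1 11 -> bits=01000000000100000
After insert 'elk': sets bits 16 -> bits=01000000000100001
After insert 'yak': sets bits 4 16 -> bits=01001000000100001
After insert 'eel': sets bits 9 11 -> bits=01001000010100001
After insert 'ant': sets bits 4 9 -> bits=01001000010100001
insert 'fox' would touch bits 7 8; currently bit7=0, bit8=0
Bits that are 0 among those (would change 0->1): 7 8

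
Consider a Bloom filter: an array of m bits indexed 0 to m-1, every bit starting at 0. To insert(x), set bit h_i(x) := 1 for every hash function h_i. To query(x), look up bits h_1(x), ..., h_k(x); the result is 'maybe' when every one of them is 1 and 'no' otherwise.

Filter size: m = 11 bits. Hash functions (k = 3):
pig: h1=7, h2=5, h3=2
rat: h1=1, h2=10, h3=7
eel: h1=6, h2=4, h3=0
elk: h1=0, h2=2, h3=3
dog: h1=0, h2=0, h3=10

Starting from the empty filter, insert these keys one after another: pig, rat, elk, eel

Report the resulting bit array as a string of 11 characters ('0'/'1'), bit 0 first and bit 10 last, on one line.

Answer: 11111111001

Derivation:
Start: bits=00000000000
After insert 'pig': sets bits 2 5 7 -> bits=00100101000
After insert 'rat': sets bits 1 7 10 -> bits=01100101001
After insert 'elk': sets bits 0 2 3 -> bits=11110101001
After insert 'eel': sets bits 0 4 6 -> bits=11111111001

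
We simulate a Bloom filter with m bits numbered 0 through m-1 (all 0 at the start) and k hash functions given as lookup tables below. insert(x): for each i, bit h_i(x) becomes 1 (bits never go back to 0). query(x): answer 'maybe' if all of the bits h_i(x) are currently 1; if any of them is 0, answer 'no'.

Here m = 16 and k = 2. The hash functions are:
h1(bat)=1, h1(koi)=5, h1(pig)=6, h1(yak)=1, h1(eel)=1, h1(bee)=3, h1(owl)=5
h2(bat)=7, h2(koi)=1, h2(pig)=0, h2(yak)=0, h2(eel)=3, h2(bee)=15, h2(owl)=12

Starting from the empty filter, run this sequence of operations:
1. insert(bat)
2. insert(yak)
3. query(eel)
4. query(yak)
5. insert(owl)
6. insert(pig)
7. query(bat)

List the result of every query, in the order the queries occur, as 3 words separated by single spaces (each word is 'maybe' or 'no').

Start: bits=0000000000000000
Op 1: insert bat -> sets bits 1 7 -> bits=0100000100000000
Op 2: insert yak -> sets bits 0 1 -> bits=1100000100000000
Op 3: query eel -> checks bit1=1, bit3=0 (has a 0) -> no
Op 4: query yak -> checks bit0=1, bit1=1 (all 1) -> maybe
Op 5: insert owl -> sets bits 5 12 -> bits=1100010100001000
Op 6: insert pig -> sets bits 0 6 -> bits=1100011100001000
Op 7: query bat -> checks bit1=1, bit7=1 (all 1) -> maybe
Query results in order: no maybe maybe

Answer: no maybe maybe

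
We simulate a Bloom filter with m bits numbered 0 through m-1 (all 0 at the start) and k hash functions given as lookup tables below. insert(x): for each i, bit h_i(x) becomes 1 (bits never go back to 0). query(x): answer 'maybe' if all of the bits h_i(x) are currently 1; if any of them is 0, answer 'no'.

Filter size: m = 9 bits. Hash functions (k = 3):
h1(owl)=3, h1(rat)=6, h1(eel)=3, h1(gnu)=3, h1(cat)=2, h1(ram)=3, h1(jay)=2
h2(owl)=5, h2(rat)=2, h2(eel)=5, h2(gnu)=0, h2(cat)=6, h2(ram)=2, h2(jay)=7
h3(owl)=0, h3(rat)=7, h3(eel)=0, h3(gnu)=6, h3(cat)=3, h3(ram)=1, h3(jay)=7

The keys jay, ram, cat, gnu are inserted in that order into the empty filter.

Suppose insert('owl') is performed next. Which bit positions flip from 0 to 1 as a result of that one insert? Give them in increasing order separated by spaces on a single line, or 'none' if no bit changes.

Answer: 5

Derivation:
Start: bits=000000000
After insert 'jay': sets bits 2 7 -> bits=001000010
After insert 'ram': sets bits 1 2 3 -> bits=011100010
After insert 'cat': sets bits 2 3 6 -> bits=011100110
After insert 'gnu': sets bits 0 3 6 -> bits=111100110
insert 'owl' would touch bits 0 3 5; currently bit0=1, bit3=1, bit5=0
Bits that are 0 among those (would change 0->1): 5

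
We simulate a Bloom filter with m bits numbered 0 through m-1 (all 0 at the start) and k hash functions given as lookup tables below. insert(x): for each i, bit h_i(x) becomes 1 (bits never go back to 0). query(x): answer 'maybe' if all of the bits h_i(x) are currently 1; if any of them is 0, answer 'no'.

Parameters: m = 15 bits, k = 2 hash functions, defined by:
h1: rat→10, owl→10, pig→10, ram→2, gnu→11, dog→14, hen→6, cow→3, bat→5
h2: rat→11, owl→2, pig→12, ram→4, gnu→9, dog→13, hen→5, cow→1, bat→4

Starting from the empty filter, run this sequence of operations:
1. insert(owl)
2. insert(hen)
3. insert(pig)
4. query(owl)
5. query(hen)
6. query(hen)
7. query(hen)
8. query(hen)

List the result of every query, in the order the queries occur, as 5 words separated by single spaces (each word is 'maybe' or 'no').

Start: bits=000000000000000
Op 1: insert owl -> sets bits 2 10 -> bits=001000000010000
Op 2: insert hen -> sets bits 5 6 -> bits=001001100010000
Op 3: insert pig -> sets bits 10 12 -> bits=001001100010100
Op 4: query owl -> checks bit2=1, bit10=1 (all 1) -> maybe
Op 5: query hen -> checks bit5=1, bit6=1 (all 1) -> maybe
Op 6: query hen -> checks bit5=1, bit6=1 (all 1) -> maybe
Op 7: query hen -> checks bit5=1, bit6=1 (all 1) -> maybe
Op 8: query hen -> checks bit5=1, bit6=1 (all 1) -> maybe
Query results in order: maybe maybe maybe maybe maybe

Answer: maybe maybe maybe maybe maybe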